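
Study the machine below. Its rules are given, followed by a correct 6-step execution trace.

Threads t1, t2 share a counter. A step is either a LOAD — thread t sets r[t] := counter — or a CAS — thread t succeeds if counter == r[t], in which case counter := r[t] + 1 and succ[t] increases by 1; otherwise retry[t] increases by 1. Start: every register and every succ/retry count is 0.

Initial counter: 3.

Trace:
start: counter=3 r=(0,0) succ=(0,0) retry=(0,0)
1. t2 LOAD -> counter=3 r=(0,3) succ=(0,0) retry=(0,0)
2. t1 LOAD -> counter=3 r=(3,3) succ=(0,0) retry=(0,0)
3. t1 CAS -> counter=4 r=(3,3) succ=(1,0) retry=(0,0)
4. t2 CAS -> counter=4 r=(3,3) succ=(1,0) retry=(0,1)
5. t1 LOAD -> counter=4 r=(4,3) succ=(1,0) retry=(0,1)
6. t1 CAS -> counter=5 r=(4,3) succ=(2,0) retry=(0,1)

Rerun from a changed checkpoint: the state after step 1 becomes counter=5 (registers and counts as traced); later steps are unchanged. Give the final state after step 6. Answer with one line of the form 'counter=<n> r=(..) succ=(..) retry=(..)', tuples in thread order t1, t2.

counter=7 r=(6,3) succ=(2,0) retry=(0,1)

state after step 1 := counter=5 r=(0,3) succ=(0,0) retry=(0,0)
2. t1 LOAD -> counter=5 r=(5,3) succ=(0,0) retry=(0,0)
3. t1 CAS -> counter=6 r=(5,3) succ=(1,0) retry=(0,0)
4. t2 CAS -> counter=6 r=(5,3) succ=(1,0) retry=(0,1)
5. t1 LOAD -> counter=6 r=(6,3) succ=(1,0) retry=(0,1)
6. t1 CAS -> counter=7 r=(6,3) succ=(2,0) retry=(0,1)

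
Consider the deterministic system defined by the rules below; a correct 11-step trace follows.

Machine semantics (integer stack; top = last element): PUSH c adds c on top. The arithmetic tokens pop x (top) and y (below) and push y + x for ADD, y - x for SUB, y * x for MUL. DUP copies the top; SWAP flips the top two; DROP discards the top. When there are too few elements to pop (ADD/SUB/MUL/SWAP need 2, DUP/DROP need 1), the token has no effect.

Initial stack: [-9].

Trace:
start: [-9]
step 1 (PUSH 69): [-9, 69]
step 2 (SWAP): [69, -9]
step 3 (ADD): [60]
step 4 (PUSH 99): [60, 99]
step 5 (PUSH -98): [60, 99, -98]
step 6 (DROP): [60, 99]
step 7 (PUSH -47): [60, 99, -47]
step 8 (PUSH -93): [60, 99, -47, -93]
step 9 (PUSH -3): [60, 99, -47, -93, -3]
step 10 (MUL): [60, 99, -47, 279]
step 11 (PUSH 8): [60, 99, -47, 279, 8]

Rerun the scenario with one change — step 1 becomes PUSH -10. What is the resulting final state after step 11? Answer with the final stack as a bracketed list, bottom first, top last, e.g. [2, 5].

[-19, 99, -47, 279, 8]

(re-executing from step 1 with the substitution; state before step 1: [-9])
step 1 (PUSH -10): [-9, -10]
step 2 (SWAP): [-10, -9]
step 3 (ADD): [-19]
step 4 (PUSH 99): [-19, 99]
step 5 (PUSH -98): [-19, 99, -98]
step 6 (DROP): [-19, 99]
step 7 (PUSH -47): [-19, 99, -47]
step 8 (PUSH -93): [-19, 99, -47, -93]
step 9 (PUSH -3): [-19, 99, -47, -93, -3]
step 10 (MUL): [-19, 99, -47, 279]
step 11 (PUSH 8): [-19, 99, -47, 279, 8]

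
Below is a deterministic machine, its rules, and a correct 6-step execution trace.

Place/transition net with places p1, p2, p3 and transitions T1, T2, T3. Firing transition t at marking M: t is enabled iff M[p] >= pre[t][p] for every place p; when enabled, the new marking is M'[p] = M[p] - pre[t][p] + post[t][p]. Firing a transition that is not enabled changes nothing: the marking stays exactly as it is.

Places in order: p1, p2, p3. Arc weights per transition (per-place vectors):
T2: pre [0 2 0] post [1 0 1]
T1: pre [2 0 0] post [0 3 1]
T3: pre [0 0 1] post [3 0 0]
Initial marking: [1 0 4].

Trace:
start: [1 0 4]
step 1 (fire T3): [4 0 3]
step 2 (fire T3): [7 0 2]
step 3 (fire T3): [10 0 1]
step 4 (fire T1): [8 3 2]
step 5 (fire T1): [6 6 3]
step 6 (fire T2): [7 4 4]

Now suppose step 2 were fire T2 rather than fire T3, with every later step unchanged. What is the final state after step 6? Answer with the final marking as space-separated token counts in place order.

4 4 5

(re-executing from step 2 with the substitution; state before step 2: [4 0 3])
step 2 (fire T2): [4 0 3]
step 3 (fire T3): [7 0 2]
step 4 (fire T1): [5 3 3]
step 5 (fire T1): [3 6 4]
step 6 (fire T2): [4 4 5]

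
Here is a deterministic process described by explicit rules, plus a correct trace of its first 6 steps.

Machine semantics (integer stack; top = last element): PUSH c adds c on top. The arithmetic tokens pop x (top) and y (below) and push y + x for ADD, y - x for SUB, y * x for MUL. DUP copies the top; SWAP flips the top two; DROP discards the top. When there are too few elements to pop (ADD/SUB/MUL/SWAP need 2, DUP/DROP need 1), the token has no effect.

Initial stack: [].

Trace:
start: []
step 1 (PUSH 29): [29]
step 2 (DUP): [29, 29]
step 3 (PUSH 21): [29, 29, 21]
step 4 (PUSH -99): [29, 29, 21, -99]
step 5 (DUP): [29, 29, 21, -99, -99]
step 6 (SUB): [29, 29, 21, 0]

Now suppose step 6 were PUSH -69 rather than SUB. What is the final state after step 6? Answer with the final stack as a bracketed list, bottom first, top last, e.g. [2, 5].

[29, 29, 21, -99, -99, -69]

(re-executing from step 6 with the substitution; state before step 6: [29, 29, 21, -99, -99])
step 6 (PUSH -69): [29, 29, 21, -99, -99, -69]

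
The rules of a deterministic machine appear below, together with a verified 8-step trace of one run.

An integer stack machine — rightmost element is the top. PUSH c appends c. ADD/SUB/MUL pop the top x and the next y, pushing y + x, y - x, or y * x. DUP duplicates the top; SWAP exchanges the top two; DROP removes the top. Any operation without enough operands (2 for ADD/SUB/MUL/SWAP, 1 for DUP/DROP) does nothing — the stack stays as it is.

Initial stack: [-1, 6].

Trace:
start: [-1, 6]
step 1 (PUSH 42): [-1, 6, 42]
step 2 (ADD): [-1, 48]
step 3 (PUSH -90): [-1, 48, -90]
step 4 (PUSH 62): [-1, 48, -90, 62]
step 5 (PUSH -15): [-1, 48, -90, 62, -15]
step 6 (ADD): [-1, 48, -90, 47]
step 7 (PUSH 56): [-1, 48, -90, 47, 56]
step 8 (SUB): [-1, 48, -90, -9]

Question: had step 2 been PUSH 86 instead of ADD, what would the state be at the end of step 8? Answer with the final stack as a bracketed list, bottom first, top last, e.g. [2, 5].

(re-executing from step 2 with the substitution; state before step 2: [-1, 6, 42])
step 2 (PUSH 86): [-1, 6, 42, 86]
step 3 (PUSH -90): [-1, 6, 42, 86, -90]
step 4 (PUSH 62): [-1, 6, 42, 86, -90, 62]
step 5 (PUSH -15): [-1, 6, 42, 86, -90, 62, -15]
step 6 (ADD): [-1, 6, 42, 86, -90, 47]
step 7 (PUSH 56): [-1, 6, 42, 86, -90, 47, 56]
step 8 (SUB): [-1, 6, 42, 86, -90, -9]

[-1, 6, 42, 86, -90, -9]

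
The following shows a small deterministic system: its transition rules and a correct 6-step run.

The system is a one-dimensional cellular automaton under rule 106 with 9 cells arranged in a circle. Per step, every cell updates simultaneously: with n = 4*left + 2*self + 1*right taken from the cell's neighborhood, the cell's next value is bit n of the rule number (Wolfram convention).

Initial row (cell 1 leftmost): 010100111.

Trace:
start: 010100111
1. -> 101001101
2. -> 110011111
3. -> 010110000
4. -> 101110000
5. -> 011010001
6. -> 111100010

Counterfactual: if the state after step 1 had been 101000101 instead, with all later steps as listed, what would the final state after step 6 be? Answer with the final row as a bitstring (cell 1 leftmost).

state after step 1 := 101000101
2. -> 110001011
3. -> 010010110
4. -> 100101110
5. -> 001011011
6. -> 010111111

010111111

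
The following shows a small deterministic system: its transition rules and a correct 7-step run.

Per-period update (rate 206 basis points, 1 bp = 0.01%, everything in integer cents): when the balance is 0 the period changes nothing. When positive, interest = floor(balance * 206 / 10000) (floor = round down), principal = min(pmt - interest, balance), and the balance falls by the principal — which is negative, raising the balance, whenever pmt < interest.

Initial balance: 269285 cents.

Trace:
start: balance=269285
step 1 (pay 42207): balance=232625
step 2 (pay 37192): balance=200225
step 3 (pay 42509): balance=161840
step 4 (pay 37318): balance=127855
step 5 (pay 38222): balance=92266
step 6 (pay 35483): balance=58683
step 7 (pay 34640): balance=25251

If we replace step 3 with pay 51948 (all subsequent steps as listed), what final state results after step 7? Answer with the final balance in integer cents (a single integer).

15012

(re-executing from step 3 with the substitution; state before step 3: balance=200225)
step 3 (pay 51948): balance=152401
step 4 (pay 37318): balance=118222
step 5 (pay 38222): balance=82435
step 6 (pay 35483): balance=48650
step 7 (pay 34640): balance=15012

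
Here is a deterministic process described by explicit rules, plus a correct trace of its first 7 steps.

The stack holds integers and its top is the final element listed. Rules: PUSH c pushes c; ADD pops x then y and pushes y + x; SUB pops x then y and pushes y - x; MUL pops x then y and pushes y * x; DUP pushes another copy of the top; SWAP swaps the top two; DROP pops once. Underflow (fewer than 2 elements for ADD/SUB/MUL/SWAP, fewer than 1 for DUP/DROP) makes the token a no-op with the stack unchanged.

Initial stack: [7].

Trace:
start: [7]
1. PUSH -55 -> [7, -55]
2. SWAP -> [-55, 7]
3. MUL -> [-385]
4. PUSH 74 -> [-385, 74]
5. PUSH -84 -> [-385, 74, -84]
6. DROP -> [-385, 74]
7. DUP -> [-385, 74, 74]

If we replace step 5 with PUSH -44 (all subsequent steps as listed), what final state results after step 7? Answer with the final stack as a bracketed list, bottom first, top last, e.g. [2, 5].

(re-executing from step 5 with the substitution; state before step 5: [-385, 74])
5. PUSH -44 -> [-385, 74, -44]
6. DROP -> [-385, 74]
7. DUP -> [-385, 74, 74]

[-385, 74, 74]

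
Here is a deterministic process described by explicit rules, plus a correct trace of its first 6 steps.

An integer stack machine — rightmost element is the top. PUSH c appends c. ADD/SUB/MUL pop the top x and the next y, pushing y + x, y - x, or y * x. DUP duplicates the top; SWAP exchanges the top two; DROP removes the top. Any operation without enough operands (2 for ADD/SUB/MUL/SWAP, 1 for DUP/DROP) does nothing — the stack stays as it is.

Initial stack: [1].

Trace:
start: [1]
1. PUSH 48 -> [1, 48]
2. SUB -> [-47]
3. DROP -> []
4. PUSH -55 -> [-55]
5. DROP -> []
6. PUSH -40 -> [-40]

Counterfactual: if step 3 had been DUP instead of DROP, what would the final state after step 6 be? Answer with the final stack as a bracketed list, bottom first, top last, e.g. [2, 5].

(re-executing from step 3 with the substitution; state before step 3: [-47])
3. DUP -> [-47, -47]
4. PUSH -55 -> [-47, -47, -55]
5. DROP -> [-47, -47]
6. PUSH -40 -> [-47, -47, -40]

[-47, -47, -40]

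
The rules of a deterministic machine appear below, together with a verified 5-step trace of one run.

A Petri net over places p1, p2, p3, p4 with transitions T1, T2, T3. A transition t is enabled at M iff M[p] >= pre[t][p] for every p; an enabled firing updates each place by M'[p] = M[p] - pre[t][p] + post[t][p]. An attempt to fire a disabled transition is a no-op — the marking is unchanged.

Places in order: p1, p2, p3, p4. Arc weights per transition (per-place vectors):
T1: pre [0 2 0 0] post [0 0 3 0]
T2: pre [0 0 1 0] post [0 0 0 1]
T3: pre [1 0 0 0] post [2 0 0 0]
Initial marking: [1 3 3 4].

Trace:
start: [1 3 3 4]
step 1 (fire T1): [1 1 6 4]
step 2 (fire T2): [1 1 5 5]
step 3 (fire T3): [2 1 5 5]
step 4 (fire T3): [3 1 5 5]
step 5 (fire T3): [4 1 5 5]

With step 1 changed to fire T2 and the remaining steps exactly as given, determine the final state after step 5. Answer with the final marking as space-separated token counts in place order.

4 3 1 6

(re-executing from step 1 with the substitution; state before step 1: [1 3 3 4])
step 1 (fire T2): [1 3 2 5]
step 2 (fire T2): [1 3 1 6]
step 3 (fire T3): [2 3 1 6]
step 4 (fire T3): [3 3 1 6]
step 5 (fire T3): [4 3 1 6]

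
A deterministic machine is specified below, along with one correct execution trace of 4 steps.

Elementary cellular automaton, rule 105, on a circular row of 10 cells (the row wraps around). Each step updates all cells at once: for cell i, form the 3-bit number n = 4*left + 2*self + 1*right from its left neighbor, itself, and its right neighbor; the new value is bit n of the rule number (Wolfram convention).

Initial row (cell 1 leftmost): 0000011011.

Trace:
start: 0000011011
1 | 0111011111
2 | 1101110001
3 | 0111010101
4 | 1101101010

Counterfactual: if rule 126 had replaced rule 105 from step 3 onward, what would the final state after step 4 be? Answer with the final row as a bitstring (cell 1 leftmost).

(re-executing steps 3..4 under rule 126; state before step 3: 1101110001)
3 | 0111011011
4 | 1101111111

1101111111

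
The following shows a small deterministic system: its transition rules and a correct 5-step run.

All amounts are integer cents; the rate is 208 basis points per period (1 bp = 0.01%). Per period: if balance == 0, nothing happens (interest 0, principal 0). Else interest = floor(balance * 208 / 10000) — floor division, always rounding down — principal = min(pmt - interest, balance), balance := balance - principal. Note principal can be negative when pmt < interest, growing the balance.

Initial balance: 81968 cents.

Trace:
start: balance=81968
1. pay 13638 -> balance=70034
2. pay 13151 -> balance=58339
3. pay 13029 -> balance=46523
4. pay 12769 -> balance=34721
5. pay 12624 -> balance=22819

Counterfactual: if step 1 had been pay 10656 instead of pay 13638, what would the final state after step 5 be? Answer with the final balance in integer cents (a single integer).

(re-executing from step 1 with the substitution; state before step 1: balance=81968)
1. pay 10656 -> balance=73016
2. pay 13151 -> balance=61383
3. pay 13029 -> balance=49630
4. pay 12769 -> balance=37893
5. pay 12624 -> balance=26057

26057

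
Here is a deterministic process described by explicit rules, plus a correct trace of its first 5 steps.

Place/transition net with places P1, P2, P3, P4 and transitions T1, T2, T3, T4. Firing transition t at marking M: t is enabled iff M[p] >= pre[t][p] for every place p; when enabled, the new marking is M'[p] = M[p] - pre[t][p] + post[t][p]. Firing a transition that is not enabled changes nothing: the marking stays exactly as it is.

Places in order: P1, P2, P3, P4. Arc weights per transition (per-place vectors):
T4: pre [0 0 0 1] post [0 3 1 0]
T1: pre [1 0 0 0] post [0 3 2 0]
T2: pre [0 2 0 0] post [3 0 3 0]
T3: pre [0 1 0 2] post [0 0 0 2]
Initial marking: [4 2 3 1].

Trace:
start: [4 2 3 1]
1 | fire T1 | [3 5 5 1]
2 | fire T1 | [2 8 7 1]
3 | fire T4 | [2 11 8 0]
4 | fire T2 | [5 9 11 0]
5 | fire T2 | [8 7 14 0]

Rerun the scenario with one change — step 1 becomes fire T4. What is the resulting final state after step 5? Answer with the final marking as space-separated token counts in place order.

9 4 12 0

(re-executing from step 1 with the substitution; state before step 1: [4 2 3 1])
1 | fire T4 | [4 5 4 0]
2 | fire T1 | [3 8 6 0]
3 | fire T4 | [3 8 6 0]
4 | fire T2 | [6 6 9 0]
5 | fire T2 | [9 4 12 0]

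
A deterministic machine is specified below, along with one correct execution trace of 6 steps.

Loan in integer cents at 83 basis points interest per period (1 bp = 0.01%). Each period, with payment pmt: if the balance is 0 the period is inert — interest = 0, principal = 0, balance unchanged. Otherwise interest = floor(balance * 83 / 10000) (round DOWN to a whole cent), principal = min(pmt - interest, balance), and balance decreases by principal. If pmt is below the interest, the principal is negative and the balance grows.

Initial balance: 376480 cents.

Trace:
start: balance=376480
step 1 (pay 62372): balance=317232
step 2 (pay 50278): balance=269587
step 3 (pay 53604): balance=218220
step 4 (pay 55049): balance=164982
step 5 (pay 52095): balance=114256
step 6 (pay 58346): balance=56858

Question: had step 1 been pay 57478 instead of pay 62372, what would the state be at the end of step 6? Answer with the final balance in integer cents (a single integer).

(re-executing from step 1 with the substitution; state before step 1: balance=376480)
step 1 (pay 57478): balance=322126
step 2 (pay 50278): balance=274521
step 3 (pay 53604): balance=223195
step 4 (pay 55049): balance=169998
step 5 (pay 52095): balance=119313
step 6 (pay 58346): balance=61957

61957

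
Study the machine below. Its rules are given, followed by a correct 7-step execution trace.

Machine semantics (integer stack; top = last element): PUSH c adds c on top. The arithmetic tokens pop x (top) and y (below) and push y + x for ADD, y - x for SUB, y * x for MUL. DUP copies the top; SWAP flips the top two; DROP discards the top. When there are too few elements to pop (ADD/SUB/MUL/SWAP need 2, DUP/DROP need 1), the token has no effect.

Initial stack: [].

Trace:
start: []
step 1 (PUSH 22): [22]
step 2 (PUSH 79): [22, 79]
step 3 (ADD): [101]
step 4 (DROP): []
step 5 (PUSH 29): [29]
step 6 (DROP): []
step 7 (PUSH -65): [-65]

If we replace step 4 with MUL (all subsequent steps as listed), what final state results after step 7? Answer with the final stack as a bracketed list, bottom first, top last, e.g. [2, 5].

(re-executing from step 4 with the substitution; state before step 4: [101])
step 4 (MUL): [101]
step 5 (PUSH 29): [101, 29]
step 6 (DROP): [101]
step 7 (PUSH -65): [101, -65]

[101, -65]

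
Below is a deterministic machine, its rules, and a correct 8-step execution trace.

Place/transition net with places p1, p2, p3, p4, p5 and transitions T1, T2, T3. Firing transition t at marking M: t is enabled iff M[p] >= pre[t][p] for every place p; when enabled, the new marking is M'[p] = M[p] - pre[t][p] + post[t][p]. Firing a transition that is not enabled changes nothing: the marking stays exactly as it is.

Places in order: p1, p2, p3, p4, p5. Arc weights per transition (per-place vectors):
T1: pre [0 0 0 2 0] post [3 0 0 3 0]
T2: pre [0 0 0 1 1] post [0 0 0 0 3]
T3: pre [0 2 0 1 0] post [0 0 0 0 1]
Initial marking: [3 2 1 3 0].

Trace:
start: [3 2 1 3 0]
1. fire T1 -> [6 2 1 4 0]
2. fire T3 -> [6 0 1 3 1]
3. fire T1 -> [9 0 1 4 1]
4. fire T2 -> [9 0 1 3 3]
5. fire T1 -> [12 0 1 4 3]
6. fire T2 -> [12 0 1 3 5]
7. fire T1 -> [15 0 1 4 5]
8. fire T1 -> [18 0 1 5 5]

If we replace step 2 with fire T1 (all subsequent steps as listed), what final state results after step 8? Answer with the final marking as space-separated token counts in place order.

21 2 1 9 0

(re-executing from step 2 with the substitution; state before step 2: [6 2 1 4 0])
2. fire T1 -> [9 2 1 5 0]
3. fire T1 -> [12 2 1 6 0]
4. fire T2 -> [12 2 1 6 0]
5. fire T1 -> [15 2 1 7 0]
6. fire T2 -> [15 2 1 7 0]
7. fire T1 -> [18 2 1 8 0]
8. fire T1 -> [21 2 1 9 0]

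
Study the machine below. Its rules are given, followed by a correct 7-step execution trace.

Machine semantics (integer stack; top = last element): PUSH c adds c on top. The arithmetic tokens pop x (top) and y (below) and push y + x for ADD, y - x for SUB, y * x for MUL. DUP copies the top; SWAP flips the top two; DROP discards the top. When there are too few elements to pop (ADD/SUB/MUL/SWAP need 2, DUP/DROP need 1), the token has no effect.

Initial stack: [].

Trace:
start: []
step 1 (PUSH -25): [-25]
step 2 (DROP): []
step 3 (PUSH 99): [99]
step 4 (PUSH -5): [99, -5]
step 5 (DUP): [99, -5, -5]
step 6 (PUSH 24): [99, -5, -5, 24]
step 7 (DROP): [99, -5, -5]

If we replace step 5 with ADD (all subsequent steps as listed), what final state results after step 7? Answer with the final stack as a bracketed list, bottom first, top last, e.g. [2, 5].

[94]

(re-executing from step 5 with the substitution; state before step 5: [99, -5])
step 5 (ADD): [94]
step 6 (PUSH 24): [94, 24]
step 7 (DROP): [94]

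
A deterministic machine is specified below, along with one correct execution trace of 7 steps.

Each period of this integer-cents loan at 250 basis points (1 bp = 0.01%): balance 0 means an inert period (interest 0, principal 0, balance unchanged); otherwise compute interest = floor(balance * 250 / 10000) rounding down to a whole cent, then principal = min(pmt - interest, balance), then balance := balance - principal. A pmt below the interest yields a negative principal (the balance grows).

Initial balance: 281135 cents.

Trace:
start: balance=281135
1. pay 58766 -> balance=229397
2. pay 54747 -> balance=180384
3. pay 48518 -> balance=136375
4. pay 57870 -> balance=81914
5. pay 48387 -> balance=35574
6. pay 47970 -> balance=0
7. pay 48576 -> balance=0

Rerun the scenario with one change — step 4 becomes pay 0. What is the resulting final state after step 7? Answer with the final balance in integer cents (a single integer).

1949

(re-executing from step 4 with the substitution; state before step 4: balance=136375)
4. pay 0 -> balance=139784
5. pay 48387 -> balance=94891
6. pay 47970 -> balance=49293
7. pay 48576 -> balance=1949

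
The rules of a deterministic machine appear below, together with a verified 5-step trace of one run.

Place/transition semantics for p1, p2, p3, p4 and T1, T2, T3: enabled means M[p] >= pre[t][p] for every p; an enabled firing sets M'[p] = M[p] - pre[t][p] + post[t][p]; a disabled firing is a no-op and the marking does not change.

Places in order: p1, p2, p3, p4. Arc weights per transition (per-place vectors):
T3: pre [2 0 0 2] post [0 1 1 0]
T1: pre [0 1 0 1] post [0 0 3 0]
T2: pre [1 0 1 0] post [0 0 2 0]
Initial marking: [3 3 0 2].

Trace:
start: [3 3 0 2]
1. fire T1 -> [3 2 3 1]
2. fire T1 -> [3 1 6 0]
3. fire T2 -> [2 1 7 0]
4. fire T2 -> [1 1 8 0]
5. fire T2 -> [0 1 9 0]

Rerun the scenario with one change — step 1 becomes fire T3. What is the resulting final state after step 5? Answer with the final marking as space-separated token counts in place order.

0 4 2 0

(re-executing from step 1 with the substitution; state before step 1: [3 3 0 2])
1. fire T3 -> [1 4 1 0]
2. fire T1 -> [1 4 1 0]
3. fire T2 -> [0 4 2 0]
4. fire T2 -> [0 4 2 0]
5. fire T2 -> [0 4 2 0]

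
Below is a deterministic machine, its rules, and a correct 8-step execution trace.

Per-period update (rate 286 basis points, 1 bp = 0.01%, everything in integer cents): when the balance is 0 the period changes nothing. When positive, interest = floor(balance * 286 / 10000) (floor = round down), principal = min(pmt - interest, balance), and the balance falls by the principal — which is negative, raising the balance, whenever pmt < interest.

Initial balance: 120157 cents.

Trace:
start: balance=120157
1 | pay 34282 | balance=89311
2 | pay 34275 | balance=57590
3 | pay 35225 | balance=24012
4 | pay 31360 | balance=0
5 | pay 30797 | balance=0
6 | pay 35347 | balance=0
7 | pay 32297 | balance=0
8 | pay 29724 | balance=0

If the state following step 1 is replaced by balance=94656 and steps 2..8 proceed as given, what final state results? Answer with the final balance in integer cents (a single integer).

state after step 1 := balance=94656
2 | pay 34275 | balance=63088
3 | pay 35225 | balance=29667
4 | pay 31360 | balance=0
5 | pay 30797 | balance=0
6 | pay 35347 | balance=0
7 | pay 32297 | balance=0
8 | pay 29724 | balance=0

0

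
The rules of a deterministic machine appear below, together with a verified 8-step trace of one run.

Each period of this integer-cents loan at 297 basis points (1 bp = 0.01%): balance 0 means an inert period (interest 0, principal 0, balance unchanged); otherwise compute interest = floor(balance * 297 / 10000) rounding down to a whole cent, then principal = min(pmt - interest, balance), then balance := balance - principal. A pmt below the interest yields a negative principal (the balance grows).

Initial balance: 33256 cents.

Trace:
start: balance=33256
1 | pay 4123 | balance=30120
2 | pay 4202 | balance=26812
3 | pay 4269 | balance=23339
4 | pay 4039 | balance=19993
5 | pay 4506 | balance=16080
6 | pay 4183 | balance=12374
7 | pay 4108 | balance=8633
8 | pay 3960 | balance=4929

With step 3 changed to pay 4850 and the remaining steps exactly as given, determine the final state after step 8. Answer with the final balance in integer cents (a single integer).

4257

(re-executing from step 3 with the substitution; state before step 3: balance=26812)
3 | pay 4850 | balance=22758
4 | pay 4039 | balance=19394
5 | pay 4506 | balance=15464
6 | pay 4183 | balance=11740
7 | pay 4108 | balance=7980
8 | pay 3960 | balance=4257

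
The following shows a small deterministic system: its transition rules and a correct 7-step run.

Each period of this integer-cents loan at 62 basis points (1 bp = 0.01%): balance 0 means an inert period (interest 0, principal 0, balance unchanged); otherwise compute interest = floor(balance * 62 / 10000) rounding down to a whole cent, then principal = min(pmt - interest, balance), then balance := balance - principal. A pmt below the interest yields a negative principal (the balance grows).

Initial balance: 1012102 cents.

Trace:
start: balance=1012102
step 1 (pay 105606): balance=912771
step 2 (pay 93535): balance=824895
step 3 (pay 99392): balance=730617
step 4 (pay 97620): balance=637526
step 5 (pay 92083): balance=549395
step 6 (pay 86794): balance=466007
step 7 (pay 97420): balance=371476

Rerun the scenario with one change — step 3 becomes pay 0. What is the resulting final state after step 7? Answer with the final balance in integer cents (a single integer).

473357

(re-executing from step 3 with the substitution; state before step 3: balance=824895)
step 3 (pay 0): balance=830009
step 4 (pay 97620): balance=737535
step 5 (pay 92083): balance=650024
step 6 (pay 86794): balance=567260
step 7 (pay 97420): balance=473357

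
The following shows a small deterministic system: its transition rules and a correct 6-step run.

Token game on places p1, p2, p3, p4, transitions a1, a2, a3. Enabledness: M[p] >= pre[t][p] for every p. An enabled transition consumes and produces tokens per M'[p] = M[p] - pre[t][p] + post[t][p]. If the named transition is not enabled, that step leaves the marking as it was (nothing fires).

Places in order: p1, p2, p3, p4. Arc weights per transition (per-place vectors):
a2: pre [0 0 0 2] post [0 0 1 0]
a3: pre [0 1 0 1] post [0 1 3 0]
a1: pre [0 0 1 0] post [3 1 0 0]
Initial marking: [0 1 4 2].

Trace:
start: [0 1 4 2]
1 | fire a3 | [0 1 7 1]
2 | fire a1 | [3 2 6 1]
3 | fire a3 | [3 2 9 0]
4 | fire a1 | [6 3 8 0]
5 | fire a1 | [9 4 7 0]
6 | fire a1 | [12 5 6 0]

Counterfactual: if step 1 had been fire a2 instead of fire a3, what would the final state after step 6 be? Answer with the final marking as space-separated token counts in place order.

(re-executing from step 1 with the substitution; state before step 1: [0 1 4 2])
1 | fire a2 | [0 1 5 0]
2 | fire a1 | [3 2 4 0]
3 | fire a3 | [3 2 4 0]
4 | fire a1 | [6 3 3 0]
5 | fire a1 | [9 4 2 0]
6 | fire a1 | [12 5 1 0]

12 5 1 0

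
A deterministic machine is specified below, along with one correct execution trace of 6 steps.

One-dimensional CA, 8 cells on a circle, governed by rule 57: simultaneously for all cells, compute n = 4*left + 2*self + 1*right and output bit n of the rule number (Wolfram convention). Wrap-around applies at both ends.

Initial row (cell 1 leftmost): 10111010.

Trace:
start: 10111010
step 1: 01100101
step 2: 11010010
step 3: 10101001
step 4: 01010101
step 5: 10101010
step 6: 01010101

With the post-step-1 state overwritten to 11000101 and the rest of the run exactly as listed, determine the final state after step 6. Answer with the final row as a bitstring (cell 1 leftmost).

01010101

state after step 1 := 11000101
step 2: 00110011
step 3: 10101010
step 4: 01010101
step 5: 10101010
step 6: 01010101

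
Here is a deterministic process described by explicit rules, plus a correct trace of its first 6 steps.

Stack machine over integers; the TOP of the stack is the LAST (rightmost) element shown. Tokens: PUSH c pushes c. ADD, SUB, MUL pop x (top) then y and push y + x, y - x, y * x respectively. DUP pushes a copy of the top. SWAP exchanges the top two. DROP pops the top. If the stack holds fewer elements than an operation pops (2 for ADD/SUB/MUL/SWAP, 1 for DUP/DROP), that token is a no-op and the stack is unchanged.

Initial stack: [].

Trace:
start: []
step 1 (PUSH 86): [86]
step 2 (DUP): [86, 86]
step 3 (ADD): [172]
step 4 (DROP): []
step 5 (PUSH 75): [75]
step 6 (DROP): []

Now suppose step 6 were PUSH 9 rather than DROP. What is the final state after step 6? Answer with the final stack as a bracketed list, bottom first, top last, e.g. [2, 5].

[75, 9]

(re-executing from step 6 with the substitution; state before step 6: [75])
step 6 (PUSH 9): [75, 9]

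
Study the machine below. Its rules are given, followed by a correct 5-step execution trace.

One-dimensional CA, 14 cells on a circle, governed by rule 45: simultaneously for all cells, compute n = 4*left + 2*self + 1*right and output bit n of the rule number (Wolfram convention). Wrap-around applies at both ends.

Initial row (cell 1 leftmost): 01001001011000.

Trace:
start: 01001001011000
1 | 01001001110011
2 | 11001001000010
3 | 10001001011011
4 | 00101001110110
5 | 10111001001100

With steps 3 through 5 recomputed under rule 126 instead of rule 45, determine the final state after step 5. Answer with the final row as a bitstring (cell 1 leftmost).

(re-executing steps 3..5 under rule 126; state before step 3: 11001001000010)
3 | 11111111100111
4 | 00000000111100
5 | 00000001100110

00000001100110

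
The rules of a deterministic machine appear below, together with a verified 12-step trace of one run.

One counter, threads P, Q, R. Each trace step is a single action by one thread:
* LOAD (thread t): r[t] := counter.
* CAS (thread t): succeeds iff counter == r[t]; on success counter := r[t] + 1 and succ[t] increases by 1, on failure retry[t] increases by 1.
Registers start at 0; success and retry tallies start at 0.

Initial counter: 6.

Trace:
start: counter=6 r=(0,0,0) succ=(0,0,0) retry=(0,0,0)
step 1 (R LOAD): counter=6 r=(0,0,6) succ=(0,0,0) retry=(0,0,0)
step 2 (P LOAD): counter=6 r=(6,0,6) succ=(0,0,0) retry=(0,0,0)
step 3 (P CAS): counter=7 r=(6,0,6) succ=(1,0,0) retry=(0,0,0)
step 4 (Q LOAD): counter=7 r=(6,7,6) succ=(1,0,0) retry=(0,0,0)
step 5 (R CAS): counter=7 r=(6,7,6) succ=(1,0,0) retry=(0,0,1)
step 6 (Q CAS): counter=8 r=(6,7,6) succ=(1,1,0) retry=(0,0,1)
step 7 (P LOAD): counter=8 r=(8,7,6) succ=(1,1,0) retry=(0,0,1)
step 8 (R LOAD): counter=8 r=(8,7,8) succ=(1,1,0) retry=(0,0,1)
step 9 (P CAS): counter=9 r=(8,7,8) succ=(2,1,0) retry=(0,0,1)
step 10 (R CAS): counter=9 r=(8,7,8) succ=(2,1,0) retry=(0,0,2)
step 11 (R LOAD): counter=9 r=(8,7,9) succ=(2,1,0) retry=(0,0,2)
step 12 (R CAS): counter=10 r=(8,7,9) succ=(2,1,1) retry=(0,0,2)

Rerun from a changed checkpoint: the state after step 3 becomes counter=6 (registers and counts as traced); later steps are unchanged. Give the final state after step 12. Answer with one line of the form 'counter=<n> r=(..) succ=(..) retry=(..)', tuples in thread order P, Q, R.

state after step 3 := counter=6 r=(6,0,6) succ=(1,0,0) retry=(0,0,0)
step 4 (Q LOAD): counter=6 r=(6,6,6) succ=(1,0,0) retry=(0,0,0)
step 5 (R CAS): counter=7 r=(6,6,6) succ=(1,0,1) retry=(0,0,0)
step 6 (Q CAS): counter=7 r=(6,6,6) succ=(1,0,1) retry=(0,1,0)
step 7 (P LOAD): counter=7 r=(7,6,6) succ=(1,0,1) retry=(0,1,0)
step 8 (R LOAD): counter=7 r=(7,6,7) succ=(1,0,1) retry=(0,1,0)
step 9 (P CAS): counter=8 r=(7,6,7) succ=(2,0,1) retry=(0,1,0)
step 10 (R CAS): counter=8 r=(7,6,7) succ=(2,0,1) retry=(0,1,1)
step 11 (R LOAD): counter=8 r=(7,6,8) succ=(2,0,1) retry=(0,1,1)
step 12 (R CAS): counter=9 r=(7,6,8) succ=(2,0,2) retry=(0,1,1)

counter=9 r=(7,6,8) succ=(2,0,2) retry=(0,1,1)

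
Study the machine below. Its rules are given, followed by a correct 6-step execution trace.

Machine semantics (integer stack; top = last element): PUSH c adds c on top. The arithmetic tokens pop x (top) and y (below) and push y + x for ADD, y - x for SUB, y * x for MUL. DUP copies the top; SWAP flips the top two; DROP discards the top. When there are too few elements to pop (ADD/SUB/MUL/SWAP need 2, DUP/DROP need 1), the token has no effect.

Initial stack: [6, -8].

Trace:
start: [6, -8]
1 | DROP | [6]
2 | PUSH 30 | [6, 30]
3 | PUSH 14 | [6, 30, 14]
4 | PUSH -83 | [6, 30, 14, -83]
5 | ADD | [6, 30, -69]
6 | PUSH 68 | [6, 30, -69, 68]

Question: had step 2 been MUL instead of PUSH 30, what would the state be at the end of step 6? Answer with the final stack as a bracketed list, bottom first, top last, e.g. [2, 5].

(re-executing from step 2 with the substitution; state before step 2: [6])
2 | MUL | [6]
3 | PUSH 14 | [6, 14]
4 | PUSH -83 | [6, 14, -83]
5 | ADD | [6, -69]
6 | PUSH 68 | [6, -69, 68]

[6, -69, 68]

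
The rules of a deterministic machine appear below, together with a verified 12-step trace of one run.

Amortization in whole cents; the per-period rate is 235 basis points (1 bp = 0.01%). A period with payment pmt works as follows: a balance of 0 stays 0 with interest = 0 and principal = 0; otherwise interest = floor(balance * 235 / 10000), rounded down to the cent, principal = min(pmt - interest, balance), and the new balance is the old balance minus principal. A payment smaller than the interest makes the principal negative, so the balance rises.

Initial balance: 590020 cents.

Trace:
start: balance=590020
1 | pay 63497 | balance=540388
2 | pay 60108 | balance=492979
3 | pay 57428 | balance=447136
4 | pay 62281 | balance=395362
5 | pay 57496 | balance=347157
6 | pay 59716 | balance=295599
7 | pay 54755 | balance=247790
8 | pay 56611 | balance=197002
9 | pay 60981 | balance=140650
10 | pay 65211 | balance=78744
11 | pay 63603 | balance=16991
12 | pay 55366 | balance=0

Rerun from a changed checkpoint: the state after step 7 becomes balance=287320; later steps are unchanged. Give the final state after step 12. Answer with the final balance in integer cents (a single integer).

state after step 7 := balance=287320
8 | pay 56611 | balance=237461
9 | pay 60981 | balance=182060
10 | pay 65211 | balance=121127
11 | pay 63603 | balance=60370
12 | pay 55366 | balance=6422

6422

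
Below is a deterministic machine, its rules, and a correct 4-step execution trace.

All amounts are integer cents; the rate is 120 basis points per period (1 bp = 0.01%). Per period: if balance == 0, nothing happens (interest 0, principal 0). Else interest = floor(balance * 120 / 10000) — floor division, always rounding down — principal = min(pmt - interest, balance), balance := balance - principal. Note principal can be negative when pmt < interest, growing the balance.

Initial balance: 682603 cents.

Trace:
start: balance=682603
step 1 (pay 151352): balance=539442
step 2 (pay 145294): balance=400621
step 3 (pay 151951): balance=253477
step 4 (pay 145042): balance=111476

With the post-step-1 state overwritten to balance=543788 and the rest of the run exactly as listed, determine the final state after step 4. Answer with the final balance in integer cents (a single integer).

state after step 1 := balance=543788
step 2 (pay 145294): balance=405019
step 3 (pay 151951): balance=257928
step 4 (pay 145042): balance=115981

115981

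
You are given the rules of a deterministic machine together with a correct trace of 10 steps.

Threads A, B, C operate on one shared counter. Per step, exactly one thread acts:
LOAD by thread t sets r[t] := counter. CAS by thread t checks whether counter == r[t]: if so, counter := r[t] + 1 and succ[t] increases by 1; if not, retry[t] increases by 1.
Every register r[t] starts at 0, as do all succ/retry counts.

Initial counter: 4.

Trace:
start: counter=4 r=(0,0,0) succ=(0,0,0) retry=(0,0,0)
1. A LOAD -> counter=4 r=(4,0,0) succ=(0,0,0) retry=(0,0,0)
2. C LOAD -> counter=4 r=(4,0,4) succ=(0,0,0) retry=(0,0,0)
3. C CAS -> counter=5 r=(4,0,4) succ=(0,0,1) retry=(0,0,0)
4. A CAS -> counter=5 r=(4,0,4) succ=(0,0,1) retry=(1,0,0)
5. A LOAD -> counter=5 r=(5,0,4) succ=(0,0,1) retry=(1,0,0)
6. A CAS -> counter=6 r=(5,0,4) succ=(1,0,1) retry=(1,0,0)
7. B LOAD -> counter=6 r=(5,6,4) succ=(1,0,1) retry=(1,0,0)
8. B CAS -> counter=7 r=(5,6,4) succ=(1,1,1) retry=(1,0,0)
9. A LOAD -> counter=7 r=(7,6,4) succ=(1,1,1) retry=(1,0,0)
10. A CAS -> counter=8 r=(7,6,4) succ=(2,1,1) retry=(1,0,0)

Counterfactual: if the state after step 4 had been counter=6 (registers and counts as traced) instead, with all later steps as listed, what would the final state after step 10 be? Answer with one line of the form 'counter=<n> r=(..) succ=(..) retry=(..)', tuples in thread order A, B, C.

counter=9 r=(8,7,4) succ=(2,1,1) retry=(1,0,0)

state after step 4 := counter=6 r=(4,0,4) succ=(0,0,1) retry=(1,0,0)
5. A LOAD -> counter=6 r=(6,0,4) succ=(0,0,1) retry=(1,0,0)
6. A CAS -> counter=7 r=(6,0,4) succ=(1,0,1) retry=(1,0,0)
7. B LOAD -> counter=7 r=(6,7,4) succ=(1,0,1) retry=(1,0,0)
8. B CAS -> counter=8 r=(6,7,4) succ=(1,1,1) retry=(1,0,0)
9. A LOAD -> counter=8 r=(8,7,4) succ=(1,1,1) retry=(1,0,0)
10. A CAS -> counter=9 r=(8,7,4) succ=(2,1,1) retry=(1,0,0)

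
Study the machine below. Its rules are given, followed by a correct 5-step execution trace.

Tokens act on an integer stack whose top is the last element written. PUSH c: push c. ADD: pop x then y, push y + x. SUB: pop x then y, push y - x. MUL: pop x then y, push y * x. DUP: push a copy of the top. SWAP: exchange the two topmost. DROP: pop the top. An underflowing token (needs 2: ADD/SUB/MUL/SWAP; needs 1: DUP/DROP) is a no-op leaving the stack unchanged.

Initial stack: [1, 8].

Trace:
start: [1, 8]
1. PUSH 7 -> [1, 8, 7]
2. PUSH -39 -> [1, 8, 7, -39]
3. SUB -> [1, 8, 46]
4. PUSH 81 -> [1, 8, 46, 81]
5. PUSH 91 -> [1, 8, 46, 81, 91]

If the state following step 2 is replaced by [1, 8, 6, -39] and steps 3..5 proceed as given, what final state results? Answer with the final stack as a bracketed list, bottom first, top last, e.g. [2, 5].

state after step 2 := [1, 8, 6, -39]
3. SUB -> [1, 8, 45]
4. PUSH 81 -> [1, 8, 45, 81]
5. PUSH 91 -> [1, 8, 45, 81, 91]

[1, 8, 45, 81, 91]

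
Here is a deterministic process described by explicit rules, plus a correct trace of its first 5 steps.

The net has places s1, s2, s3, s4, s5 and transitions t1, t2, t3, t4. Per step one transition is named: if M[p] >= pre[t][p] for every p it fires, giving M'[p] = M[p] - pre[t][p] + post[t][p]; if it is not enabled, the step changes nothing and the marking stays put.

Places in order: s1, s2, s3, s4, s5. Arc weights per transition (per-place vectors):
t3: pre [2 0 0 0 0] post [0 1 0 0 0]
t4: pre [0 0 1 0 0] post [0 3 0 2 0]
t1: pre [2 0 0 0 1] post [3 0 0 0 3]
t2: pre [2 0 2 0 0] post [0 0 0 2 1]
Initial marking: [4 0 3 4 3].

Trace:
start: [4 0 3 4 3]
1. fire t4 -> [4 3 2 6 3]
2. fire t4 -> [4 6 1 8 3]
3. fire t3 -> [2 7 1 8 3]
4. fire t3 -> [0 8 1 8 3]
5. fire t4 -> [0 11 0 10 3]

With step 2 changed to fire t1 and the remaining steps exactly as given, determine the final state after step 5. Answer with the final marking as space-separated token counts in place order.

1 8 1 8 5

(re-executing from step 2 with the substitution; state before step 2: [4 3 2 6 3])
2. fire t1 -> [5 3 2 6 5]
3. fire t3 -> [3 4 2 6 5]
4. fire t3 -> [1 5 2 6 5]
5. fire t4 -> [1 8 1 8 5]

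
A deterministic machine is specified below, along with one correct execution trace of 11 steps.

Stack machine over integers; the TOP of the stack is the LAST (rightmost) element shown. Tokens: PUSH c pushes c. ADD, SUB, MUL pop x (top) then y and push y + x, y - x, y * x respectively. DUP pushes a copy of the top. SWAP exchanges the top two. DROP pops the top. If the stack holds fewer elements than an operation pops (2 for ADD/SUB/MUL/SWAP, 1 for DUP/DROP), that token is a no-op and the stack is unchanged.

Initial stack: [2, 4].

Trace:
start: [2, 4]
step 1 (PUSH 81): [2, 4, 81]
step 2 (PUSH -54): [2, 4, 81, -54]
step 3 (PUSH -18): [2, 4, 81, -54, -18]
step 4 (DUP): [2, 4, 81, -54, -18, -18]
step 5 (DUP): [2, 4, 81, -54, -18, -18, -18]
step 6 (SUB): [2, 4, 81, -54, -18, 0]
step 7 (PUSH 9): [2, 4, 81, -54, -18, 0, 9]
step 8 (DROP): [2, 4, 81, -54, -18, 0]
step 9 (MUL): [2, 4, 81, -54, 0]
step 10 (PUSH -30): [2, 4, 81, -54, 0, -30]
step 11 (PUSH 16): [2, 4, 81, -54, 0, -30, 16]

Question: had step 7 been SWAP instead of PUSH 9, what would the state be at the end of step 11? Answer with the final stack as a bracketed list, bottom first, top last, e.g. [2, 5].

(re-executing from step 7 with the substitution; state before step 7: [2, 4, 81, -54, -18, 0])
step 7 (SWAP): [2, 4, 81, -54, 0, -18]
step 8 (DROP): [2, 4, 81, -54, 0]
step 9 (MUL): [2, 4, 81, 0]
step 10 (PUSH -30): [2, 4, 81, 0, -30]
step 11 (PUSH 16): [2, 4, 81, 0, -30, 16]

[2, 4, 81, 0, -30, 16]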